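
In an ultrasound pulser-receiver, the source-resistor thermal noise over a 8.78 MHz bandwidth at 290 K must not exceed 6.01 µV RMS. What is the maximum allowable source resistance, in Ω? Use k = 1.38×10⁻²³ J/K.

Johnson–Nyquist: V_n = √(4kTRB) ⇒ R = V_n² / (4kTB)
4kTB = 4 × 1.38×10⁻²³ × 290 × 8.78×10⁶ = 1.41×10⁻¹³
R = (6.01×10⁻⁶)² / 1.41×10⁻¹³ = 2.57×10² Ω = 257 Ω

257 Ω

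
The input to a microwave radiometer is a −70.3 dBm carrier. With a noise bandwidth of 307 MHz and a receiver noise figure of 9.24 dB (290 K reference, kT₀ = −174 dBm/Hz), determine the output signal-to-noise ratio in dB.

9.6 dB

Noise floor: N = −174 + 10 log₁₀(B) + NF
10 log₁₀(3.07×10⁸) = 84.87 dB
N = −174 + 84.87 + 9.24 = −79.89 dBm
SNR = P_sig − N = −70.3 − (−79.89) = 9.59 dB → 9.6 dB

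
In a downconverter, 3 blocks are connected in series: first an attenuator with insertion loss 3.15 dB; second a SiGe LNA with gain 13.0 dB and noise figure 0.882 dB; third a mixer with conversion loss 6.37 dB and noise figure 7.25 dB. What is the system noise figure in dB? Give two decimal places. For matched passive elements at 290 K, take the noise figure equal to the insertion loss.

Convert to linear (a loss of L dB is a gain of −L dB): F_i = 10^(NF_i/10), G_i = 10^(G_i,dB/10)
  Stage 1: F_1 = 10^(3.15/10) = 2.065, G_1 = 10^(−3.15/10) = 0.4842
  Stage 2: F_2 = 10^(0.882/10) = 1.225, G_2 = 10^(13.0/10) = 19.95
  Stage 3: F_3 = 10^(7.25/10) = 5.309, G_3 = 10^(−6.37/10) = 0.2307
Friis cascade:
  F = 2.065 + (1.225 − 1)/0.4842 + (5.309 − 1)/9.661 = 2.976
NF = 10 log₁₀(2.976) = 4.74 dB

4.74 dB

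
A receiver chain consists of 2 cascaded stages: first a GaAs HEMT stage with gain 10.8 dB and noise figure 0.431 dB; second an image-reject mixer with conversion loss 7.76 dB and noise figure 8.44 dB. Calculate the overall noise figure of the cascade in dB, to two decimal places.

Convert to linear (a loss of L dB is a gain of −L dB): F_i = 10^(NF_i/10), G_i = 10^(G_i,dB/10)
  Stage 1: F_1 = 10^(0.431/10) = 1.104, G_1 = 10^(10.8/10) = 12.02
  Stage 2: F_2 = 10^(8.44/10) = 6.982, G_2 = 10^(−7.76/10) = 0.1675
Friis cascade:
  F = 1.104 + (6.982 − 1)/12.02 = 1.602
NF = 10 log₁₀(1.602) = 2.05 dB

2.05 dB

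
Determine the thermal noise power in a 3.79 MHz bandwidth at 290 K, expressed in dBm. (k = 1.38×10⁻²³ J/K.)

P_n = kTB = 1.38×10⁻²³ × 290 × 3.79×10⁶ = 1.52×10⁻¹⁴ W
In dBm: 10 log₁₀(1.52×10⁻¹⁴ / 10⁻³) = −108.2 dBm

−108.2 dBm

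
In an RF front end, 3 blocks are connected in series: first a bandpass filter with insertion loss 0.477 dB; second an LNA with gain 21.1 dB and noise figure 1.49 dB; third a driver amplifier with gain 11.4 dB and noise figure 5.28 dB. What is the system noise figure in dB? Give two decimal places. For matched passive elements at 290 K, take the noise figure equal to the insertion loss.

2.02 dB

Convert to linear (a loss of L dB is a gain of −L dB): F_i = 10^(NF_i/10), G_i = 10^(G_i,dB/10)
  Stage 1: F_1 = 10^(0.477/10) = 1.116, G_1 = 10^(−0.477/10) = 0.8960
  Stage 2: F_2 = 10^(1.49/10) = 1.409, G_2 = 10^(21.1/10) = 128.8
  Stage 3: F_3 = 10^(5.28/10) = 3.373, G_3 = 10^(11.4/10) = 13.80
Friis cascade:
  F = 1.116 + (1.409 − 1)/0.8960 + (3.373 − 1)/115.4 = 1.593
NF = 10 log₁₀(1.593) = 2.02 dB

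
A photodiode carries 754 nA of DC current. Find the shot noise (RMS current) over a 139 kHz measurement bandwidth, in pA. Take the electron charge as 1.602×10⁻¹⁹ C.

183 pA

I_n = √(2qI·B)
2qI·B = 2 × 1.602×10⁻¹⁹ × 7.54×10⁻⁷ × 1.39×10⁵ = 3.36×10⁻²⁰ A²
I_n = √(3.36×10⁻²⁰) = 1.83×10⁻¹⁰ A = 183 pA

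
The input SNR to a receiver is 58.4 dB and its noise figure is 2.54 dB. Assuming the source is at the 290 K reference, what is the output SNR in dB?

55.86 dB

By definition F = SNR_in/SNR_out, so in dB: SNR_out = SNR_in − NF
SNR_out = 58.4 − 2.54 = 55.86 dB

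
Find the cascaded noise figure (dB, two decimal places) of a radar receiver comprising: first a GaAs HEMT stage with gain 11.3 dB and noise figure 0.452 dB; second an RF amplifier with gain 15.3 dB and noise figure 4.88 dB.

Convert to linear (a loss of L dB is a gain of −L dB): F_i = 10^(NF_i/10), G_i = 10^(G_i,dB/10)
  Stage 1: F_1 = 10^(0.452/10) = 1.110, G_1 = 10^(11.3/10) = 13.49
  Stage 2: F_2 = 10^(4.88/10) = 3.076, G_2 = 10^(15.3/10) = 33.88
Friis cascade:
  F = 1.110 + (3.076 − 1)/13.49 = 1.264
NF = 10 log₁₀(1.264) = 1.02 dB

1.02 dB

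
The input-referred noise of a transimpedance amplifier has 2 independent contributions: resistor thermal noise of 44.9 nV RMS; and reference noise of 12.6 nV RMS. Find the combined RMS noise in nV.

Uncorrelated sources add in power (mean-square): V_tot = √(ΣV_i²)
V_tot = √[(4.49×10⁻⁸)² + (1.26×10⁻⁸)²] = 4.66×10⁻⁸ V = 46.6 nV

46.6 nV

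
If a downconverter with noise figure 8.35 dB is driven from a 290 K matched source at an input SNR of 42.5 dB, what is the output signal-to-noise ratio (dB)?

34.15 dB

By definition F = SNR_in/SNR_out, so in dB: SNR_out = SNR_in − NF
SNR_out = 42.5 − 8.35 = 34.15 dB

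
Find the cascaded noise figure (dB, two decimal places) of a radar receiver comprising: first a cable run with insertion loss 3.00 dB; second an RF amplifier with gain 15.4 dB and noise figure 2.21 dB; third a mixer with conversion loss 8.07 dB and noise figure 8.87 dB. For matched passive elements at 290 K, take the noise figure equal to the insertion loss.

5.69 dB

Convert to linear (a loss of L dB is a gain of −L dB): F_i = 10^(NF_i/10), G_i = 10^(G_i,dB/10)
  Stage 1: F_1 = 10^(3.00/10) = 1.995, G_1 = 10^(−3.00/10) = 0.5012
  Stage 2: F_2 = 10^(2.21/10) = 1.663, G_2 = 10^(15.4/10) = 34.67
  Stage 3: F_3 = 10^(8.87/10) = 7.709, G_3 = 10^(−8.07/10) = 0.1560
Friis cascade:
  F = 1.995 + (1.663 − 1)/0.5012 + (7.709 − 1)/17.38 = 3.705
NF = 10 log₁₀(3.705) = 5.69 dB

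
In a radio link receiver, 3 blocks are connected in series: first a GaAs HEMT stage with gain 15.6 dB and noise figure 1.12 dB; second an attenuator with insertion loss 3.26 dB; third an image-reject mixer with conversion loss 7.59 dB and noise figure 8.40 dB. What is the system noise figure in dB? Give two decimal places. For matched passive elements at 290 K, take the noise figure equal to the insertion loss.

Convert to linear (a loss of L dB is a gain of −L dB): F_i = 10^(NF_i/10), G_i = 10^(G_i,dB/10)
  Stage 1: F_1 = 10^(1.12/10) = 1.294, G_1 = 10^(15.6/10) = 36.31
  Stage 2: F_2 = 10^(3.26/10) = 2.118, G_2 = 10^(−3.26/10) = 0.4721
  Stage 3: F_3 = 10^(8.40/10) = 6.918, G_3 = 10^(−7.59/10) = 0.1742
Friis cascade:
  F = 1.294 + (2.118 − 1)/36.31 + (6.918 − 1)/17.14 = 1.670
NF = 10 log₁₀(1.670) = 2.23 dB

2.23 dB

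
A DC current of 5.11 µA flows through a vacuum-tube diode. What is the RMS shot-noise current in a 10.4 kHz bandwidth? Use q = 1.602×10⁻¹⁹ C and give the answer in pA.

130 pA

I_n = √(2qI·B)
2qI·B = 2 × 1.602×10⁻¹⁹ × 5.11×10⁻⁶ × 1.04×10⁴ = 1.70×10⁻²⁰ A²
I_n = √(1.70×10⁻²⁰) = 1.30×10⁻¹⁰ A = 130 pA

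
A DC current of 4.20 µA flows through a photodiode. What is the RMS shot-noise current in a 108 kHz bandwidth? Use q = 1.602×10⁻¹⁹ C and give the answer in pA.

I_n = √(2qI·B)
2qI·B = 2 × 1.602×10⁻¹⁹ × 4.20×10⁻⁶ × 1.08×10⁵ = 1.45×10⁻¹⁹ A²
I_n = √(1.45×10⁻¹⁹) = 3.81×10⁻¹⁰ A = 381 pA

381 pA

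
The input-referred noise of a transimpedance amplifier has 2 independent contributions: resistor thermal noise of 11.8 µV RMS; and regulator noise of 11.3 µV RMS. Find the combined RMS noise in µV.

Uncorrelated sources add in power (mean-square): V_tot = √(ΣV_i²)
V_tot = √[(1.18×10⁻⁵)² + (1.13×10⁻⁵)²] = 1.63×10⁻⁵ V = 16.3 µV

16.3 µV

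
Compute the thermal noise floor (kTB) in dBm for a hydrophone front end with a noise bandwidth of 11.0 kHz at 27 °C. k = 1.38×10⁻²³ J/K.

T = 27 °C + 273.15 = 300.15 K
P_n = kTB = 1.38×10⁻²³ × 300.15 × 1.10×10⁴ = 4.56×10⁻¹⁷ W
In dBm: 10 log₁₀(4.56×10⁻¹⁷ / 10⁻³) = −133.4 dBm

−133.4 dBm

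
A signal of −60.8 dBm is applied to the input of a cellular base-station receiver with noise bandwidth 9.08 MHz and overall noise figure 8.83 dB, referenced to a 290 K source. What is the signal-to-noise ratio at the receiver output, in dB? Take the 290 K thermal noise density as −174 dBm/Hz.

34.8 dB

Noise floor: N = −174 + 10 log₁₀(B) + NF
10 log₁₀(9.08×10⁶) = 69.58 dB
N = −174 + 69.58 + 8.83 = −95.59 dBm
SNR = P_sig − N = −60.8 − (−95.59) = 34.79 dB → 34.8 dB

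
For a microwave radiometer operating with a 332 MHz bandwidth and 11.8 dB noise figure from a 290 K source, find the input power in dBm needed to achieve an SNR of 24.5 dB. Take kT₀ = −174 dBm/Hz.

Sensitivity = −174 + 10 log₁₀(B) + NF + SNR_min
= −174 + 85.21 + 11.8 + 24.5
= −52.49 dBm → −52.5 dBm

−52.5 dBm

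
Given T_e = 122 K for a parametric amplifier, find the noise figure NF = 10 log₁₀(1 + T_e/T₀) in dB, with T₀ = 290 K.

F = 1 + T_e/T₀ = 1 + 122/290 = 1.42069
NF = 10 log₁₀(1.42069) = 1.52 dB

1.52 dB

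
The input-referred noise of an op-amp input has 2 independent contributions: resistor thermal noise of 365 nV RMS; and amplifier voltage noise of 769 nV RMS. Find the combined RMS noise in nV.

851 nV

Uncorrelated sources add in power (mean-square): V_tot = √(ΣV_i²)
V_tot = √[(3.65×10⁻⁷)² + (7.69×10⁻⁷)²] = 8.51×10⁻⁷ V = 851 nV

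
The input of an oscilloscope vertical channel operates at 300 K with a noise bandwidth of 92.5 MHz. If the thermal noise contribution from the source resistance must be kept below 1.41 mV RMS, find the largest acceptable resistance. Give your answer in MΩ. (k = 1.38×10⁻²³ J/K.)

Johnson–Nyquist: V_n = √(4kTRB) ⇒ R = V_n² / (4kTB)
4kTB = 4 × 1.38×10⁻²³ × 300 × 9.25×10⁷ = 1.53×10⁻¹²
R = (1.41×10⁻³)² / 1.53×10⁻¹² = 1.30×10⁶ Ω = 1.30 MΩ

1.30 MΩ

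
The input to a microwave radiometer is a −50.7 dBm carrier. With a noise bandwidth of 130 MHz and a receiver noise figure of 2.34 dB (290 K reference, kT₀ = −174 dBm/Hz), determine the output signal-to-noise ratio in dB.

Noise floor: N = −174 + 10 log₁₀(B) + NF
10 log₁₀(1.30×10⁸) = 81.14 dB
N = −174 + 81.14 + 2.34 = −90.52 dBm
SNR = P_sig − N = −50.7 − (−90.52) = 39.82 dB → 39.8 dB

39.8 dB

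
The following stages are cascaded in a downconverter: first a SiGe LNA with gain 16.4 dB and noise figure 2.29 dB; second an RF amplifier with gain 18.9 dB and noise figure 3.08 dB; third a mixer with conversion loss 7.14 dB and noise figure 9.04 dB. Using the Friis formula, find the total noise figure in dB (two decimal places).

2.36 dB

Convert to linear (a loss of L dB is a gain of −L dB): F_i = 10^(NF_i/10), G_i = 10^(G_i,dB/10)
  Stage 1: F_1 = 10^(2.29/10) = 1.694, G_1 = 10^(16.4/10) = 43.65
  Stage 2: F_2 = 10^(3.08/10) = 2.032, G_2 = 10^(18.9/10) = 77.62
  Stage 3: F_3 = 10^(9.04/10) = 8.017, G_3 = 10^(−7.14/10) = 0.1932
Friis cascade:
  F = 1.694 + (2.032 − 1)/43.65 + (8.017 − 1)/3388 = 1.720
NF = 10 log₁₀(1.720) = 2.36 dB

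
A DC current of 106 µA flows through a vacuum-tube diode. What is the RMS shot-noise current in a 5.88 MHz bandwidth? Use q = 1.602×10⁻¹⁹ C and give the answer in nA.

I_n = √(2qI·B)
2qI·B = 2 × 1.602×10⁻¹⁹ × 1.06×10⁻⁴ × 5.88×10⁶ = 2.00×10⁻¹⁶ A²
I_n = √(2.00×10⁻¹⁶) = 1.41×10⁻⁸ A = 14.1 nA

14.1 nA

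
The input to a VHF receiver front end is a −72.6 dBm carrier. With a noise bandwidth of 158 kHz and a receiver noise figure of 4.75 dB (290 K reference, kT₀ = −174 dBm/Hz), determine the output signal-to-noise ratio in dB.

44.7 dB

Noise floor: N = −174 + 10 log₁₀(B) + NF
10 log₁₀(1.58×10⁵) = 51.99 dB
N = −174 + 51.99 + 4.75 = −117.26 dBm
SNR = P_sig − N = −72.6 − (−117.26) = 44.66 dB → 44.7 dB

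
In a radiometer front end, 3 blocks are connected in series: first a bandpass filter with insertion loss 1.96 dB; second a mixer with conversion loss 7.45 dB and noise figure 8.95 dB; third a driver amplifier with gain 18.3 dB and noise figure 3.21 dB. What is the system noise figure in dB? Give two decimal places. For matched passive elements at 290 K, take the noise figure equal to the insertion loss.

13.40 dB

Convert to linear (a loss of L dB is a gain of −L dB): F_i = 10^(NF_i/10), G_i = 10^(G_i,dB/10)
  Stage 1: F_1 = 10^(1.96/10) = 1.570, G_1 = 10^(−1.96/10) = 0.6368
  Stage 2: F_2 = 10^(8.95/10) = 7.852, G_2 = 10^(−7.45/10) = 0.1799
  Stage 3: F_3 = 10^(3.21/10) = 2.094, G_3 = 10^(18.3/10) = 67.61
Friis cascade:
  F = 1.570 + (7.852 − 1)/0.6368 + (2.094 − 1)/0.1146 = 21.88
NF = 10 log₁₀(21.88) = 13.40 dB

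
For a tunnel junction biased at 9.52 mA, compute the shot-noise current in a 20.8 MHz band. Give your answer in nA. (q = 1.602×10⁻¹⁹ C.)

252 nA

I_n = √(2qI·B)
2qI·B = 2 × 1.602×10⁻¹⁹ × 9.52×10⁻³ × 2.08×10⁷ = 6.34×10⁻¹⁴ A²
I_n = √(6.34×10⁻¹⁴) = 2.52×10⁻⁷ A = 252 nA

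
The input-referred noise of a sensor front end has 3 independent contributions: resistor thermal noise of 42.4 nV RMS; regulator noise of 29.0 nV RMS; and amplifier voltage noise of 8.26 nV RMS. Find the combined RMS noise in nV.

Uncorrelated sources add in power (mean-square): V_tot = √(ΣV_i²)
V_tot = √[(4.24×10⁻⁸)² + (2.90×10⁻⁸)² + (8.26×10⁻⁹)²] = 5.20×10⁻⁸ V = 52.0 nV

52.0 nV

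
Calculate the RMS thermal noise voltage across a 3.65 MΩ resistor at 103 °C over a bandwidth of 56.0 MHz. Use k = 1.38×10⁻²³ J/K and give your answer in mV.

2.06 mV

T = 103 °C + 273.15 = 376.15 K
V_n = √(4kTRB)
4kTRB = 4 × 1.38×10⁻²³ × 376.15 × 3.65×10⁶ × 5.60×10⁷ = 4.24×10⁻⁶ V²
V_n = √(4.24×10⁻⁶) = 2.06×10⁻³ V = 2.06 mV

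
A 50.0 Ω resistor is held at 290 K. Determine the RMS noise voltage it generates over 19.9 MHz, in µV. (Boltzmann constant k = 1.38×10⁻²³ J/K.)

V_n = √(4kTRB)
4kTRB = 4 × 1.38×10⁻²³ × 290 × 5.00×10¹ × 1.99×10⁷ = 1.59×10⁻¹¹ V²
V_n = √(1.59×10⁻¹¹) = 3.99×10⁻⁶ V = 3.99 µV

3.99 µV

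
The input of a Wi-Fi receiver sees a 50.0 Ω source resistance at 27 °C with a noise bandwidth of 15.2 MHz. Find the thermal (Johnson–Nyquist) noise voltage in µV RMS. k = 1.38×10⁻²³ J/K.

3.55 µV

T = 27 °C + 273.15 = 300.15 K
V_n = √(4kTRB)
4kTRB = 4 × 1.38×10⁻²³ × 300.15 × 5.00×10¹ × 1.52×10⁷ = 1.26×10⁻¹¹ V²
V_n = √(1.26×10⁻¹¹) = 3.55×10⁻⁶ V = 3.55 µV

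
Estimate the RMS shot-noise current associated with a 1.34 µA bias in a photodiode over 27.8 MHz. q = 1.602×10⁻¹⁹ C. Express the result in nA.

I_n = √(2qI·B)
2qI·B = 2 × 1.602×10⁻¹⁹ × 1.34×10⁻⁶ × 2.78×10⁷ = 1.19×10⁻¹⁷ A²
I_n = √(1.19×10⁻¹⁷) = 3.45×10⁻⁹ A = 3.45 nA

3.45 nA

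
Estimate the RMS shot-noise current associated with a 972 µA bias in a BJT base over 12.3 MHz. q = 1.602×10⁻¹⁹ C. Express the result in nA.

61.9 nA

I_n = √(2qI·B)
2qI·B = 2 × 1.602×10⁻¹⁹ × 9.72×10⁻⁴ × 1.23×10⁷ = 3.83×10⁻¹⁵ A²
I_n = √(3.83×10⁻¹⁵) = 6.19×10⁻⁸ A = 61.9 nA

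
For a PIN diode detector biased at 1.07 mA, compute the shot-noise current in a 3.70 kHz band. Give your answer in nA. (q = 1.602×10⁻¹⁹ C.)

I_n = √(2qI·B)
2qI·B = 2 × 1.602×10⁻¹⁹ × 1.07×10⁻³ × 3.70×10³ = 1.27×10⁻¹⁸ A²
I_n = √(1.27×10⁻¹⁸) = 1.13×10⁻⁹ A = 1.13 nA

1.13 nA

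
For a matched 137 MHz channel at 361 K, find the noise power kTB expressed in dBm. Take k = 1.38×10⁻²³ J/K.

P_n = kTB = 1.38×10⁻²³ × 361 × 1.37×10⁸ = 6.83×10⁻¹³ W
In dBm: 10 log₁₀(6.83×10⁻¹³ / 10⁻³) = −91.7 dBm

−91.7 dBm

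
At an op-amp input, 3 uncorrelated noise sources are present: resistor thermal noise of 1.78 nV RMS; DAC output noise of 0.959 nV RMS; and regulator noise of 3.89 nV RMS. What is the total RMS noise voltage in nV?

Uncorrelated sources add in power (mean-square): V_tot = √(ΣV_i²)
V_tot = √[(1.78×10⁻⁹)² + (9.59×10⁻¹⁰)² + (3.89×10⁻⁹)²] = 4.38×10⁻⁹ V = 4.38 nV

4.38 nV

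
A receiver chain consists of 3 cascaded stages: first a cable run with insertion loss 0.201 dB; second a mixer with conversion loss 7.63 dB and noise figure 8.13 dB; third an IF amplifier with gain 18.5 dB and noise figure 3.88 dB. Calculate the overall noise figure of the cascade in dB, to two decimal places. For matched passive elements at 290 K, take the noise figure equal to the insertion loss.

Convert to linear (a loss of L dB is a gain of −L dB): F_i = 10^(NF_i/10), G_i = 10^(G_i,dB/10)
  Stage 1: F_1 = 10^(0.201/10) = 1.047, G_1 = 10^(−0.201/10) = 0.9548
  Stage 2: F_2 = 10^(8.13/10) = 6.501, G_2 = 10^(−7.63/10) = 0.1726
  Stage 3: F_3 = 10^(3.88/10) = 2.443, G_3 = 10^(18.5/10) = 70.79
Friis cascade:
  F = 1.047 + (6.501 − 1)/0.9548 + (2.443 − 1)/0.1648 = 15.57
NF = 10 log₁₀(15.57) = 11.92 dB

11.92 dB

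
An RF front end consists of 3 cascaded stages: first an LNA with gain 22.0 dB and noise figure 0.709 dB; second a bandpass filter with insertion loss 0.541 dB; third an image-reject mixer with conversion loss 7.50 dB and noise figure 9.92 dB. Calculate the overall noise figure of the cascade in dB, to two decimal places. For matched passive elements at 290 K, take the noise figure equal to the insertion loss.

Convert to linear (a loss of L dB is a gain of −L dB): F_i = 10^(NF_i/10), G_i = 10^(G_i,dB/10)
  Stage 1: F_1 = 10^(0.709/10) = 1.177, G_1 = 10^(22.0/10) = 158.5
  Stage 2: F_2 = 10^(0.541/10) = 1.133, G_2 = 10^(−0.541/10) = 0.8829
  Stage 3: F_3 = 10^(9.92/10) = 9.817, G_3 = 10^(−7.50/10) = 0.1778
Friis cascade:
  F = 1.177 + (1.133 − 1)/158.5 + (9.817 − 1)/139.9 = 1.241
NF = 10 log₁₀(1.241) = 0.94 dB

0.94 dB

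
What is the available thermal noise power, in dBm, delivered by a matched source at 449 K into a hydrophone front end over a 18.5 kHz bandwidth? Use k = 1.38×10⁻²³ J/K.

−129.4 dBm

P_n = kTB = 1.38×10⁻²³ × 449 × 1.85×10⁴ = 1.15×10⁻¹⁶ W
In dBm: 10 log₁₀(1.15×10⁻¹⁶ / 10⁻³) = −129.4 dBm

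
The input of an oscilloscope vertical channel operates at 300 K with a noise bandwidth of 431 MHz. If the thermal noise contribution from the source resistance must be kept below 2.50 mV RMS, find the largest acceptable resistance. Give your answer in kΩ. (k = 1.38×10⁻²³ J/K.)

876 kΩ

Johnson–Nyquist: V_n = √(4kTRB) ⇒ R = V_n² / (4kTB)
4kTB = 4 × 1.38×10⁻²³ × 300 × 4.31×10⁸ = 7.14×10⁻¹²
R = (2.50×10⁻³)² / 7.14×10⁻¹² = 8.76×10⁵ Ω = 876 kΩ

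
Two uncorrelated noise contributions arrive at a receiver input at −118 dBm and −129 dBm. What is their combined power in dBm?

Convert to linear, add, convert back:
P₁ = 1.58×10⁻¹⁵ W, P₂ = 1.26×10⁻¹⁶ W
P_tot = 1.71×10⁻¹⁵ W → 10 log₁₀(P_tot / 10⁻³) = −117.7 dBm

−117.7 dBm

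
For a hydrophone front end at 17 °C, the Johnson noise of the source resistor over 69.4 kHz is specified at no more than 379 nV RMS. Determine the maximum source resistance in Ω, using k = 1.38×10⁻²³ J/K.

129 Ω

T = 17 °C + 273.15 = 290.15 K
Johnson–Nyquist: V_n = √(4kTRB) ⇒ R = V_n² / (4kTB)
4kTB = 4 × 1.38×10⁻²³ × 290.15 × 6.94×10⁴ = 1.11×10⁻¹⁵
R = (3.79×10⁻⁷)² / 1.11×10⁻¹⁵ = 1.29×10² Ω = 129 Ω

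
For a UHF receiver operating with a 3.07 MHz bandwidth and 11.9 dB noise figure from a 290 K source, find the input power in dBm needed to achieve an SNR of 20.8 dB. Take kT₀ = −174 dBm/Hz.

−76.4 dBm

Sensitivity = −174 + 10 log₁₀(B) + NF + SNR_min
= −174 + 64.87 + 11.9 + 20.8
= −76.43 dBm → −76.4 dBm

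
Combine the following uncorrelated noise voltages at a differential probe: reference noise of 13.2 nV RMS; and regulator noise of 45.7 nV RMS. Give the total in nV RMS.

Uncorrelated sources add in power (mean-square): V_tot = √(ΣV_i²)
V_tot = √[(1.32×10⁻⁸)² + (4.57×10⁻⁸)²] = 4.76×10⁻⁸ V = 47.6 nV

47.6 nV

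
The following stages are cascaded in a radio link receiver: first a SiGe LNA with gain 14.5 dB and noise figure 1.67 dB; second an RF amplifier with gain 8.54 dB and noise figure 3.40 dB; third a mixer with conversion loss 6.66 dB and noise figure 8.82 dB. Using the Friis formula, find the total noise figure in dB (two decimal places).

Convert to linear (a loss of L dB is a gain of −L dB): F_i = 10^(NF_i/10), G_i = 10^(G_i,dB/10)
  Stage 1: F_1 = 10^(1.67/10) = 1.469, G_1 = 10^(14.5/10) = 28.18
  Stage 2: F_2 = 10^(3.40/10) = 2.188, G_2 = 10^(8.54/10) = 7.145
  Stage 3: F_3 = 10^(8.82/10) = 7.621, G_3 = 10^(−6.66/10) = 0.2158
Friis cascade:
  F = 1.469 + (2.188 − 1)/28.18 + (7.621 − 1)/201.4 = 1.544
NF = 10 log₁₀(1.544) = 1.89 dB

1.89 dB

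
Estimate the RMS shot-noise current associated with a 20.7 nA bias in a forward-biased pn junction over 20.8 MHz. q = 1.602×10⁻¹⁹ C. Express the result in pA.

371 pA

I_n = √(2qI·B)
2qI·B = 2 × 1.602×10⁻¹⁹ × 2.07×10⁻⁸ × 2.08×10⁷ = 1.38×10⁻¹⁹ A²
I_n = √(1.38×10⁻¹⁹) = 3.71×10⁻¹⁰ A = 371 pA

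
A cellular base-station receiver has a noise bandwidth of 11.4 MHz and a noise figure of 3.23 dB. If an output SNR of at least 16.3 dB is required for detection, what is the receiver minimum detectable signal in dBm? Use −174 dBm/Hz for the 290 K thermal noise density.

−83.9 dBm

Sensitivity = −174 + 10 log₁₀(B) + NF + SNR_min
= −174 + 70.57 + 3.23 + 16.3
= −83.90 dBm → −83.9 dBm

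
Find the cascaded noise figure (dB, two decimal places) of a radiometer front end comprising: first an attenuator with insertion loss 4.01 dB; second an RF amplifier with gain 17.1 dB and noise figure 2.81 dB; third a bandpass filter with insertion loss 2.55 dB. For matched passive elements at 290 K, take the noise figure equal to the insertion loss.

6.86 dB

Convert to linear (a loss of L dB is a gain of −L dB): F_i = 10^(NF_i/10), G_i = 10^(G_i,dB/10)
  Stage 1: F_1 = 10^(4.01/10) = 2.518, G_1 = 10^(−4.01/10) = 0.3972
  Stage 2: F_2 = 10^(2.81/10) = 1.910, G_2 = 10^(17.1/10) = 51.29
  Stage 3: F_3 = 10^(2.55/10) = 1.799, G_3 = 10^(−2.55/10) = 0.5559
Friis cascade:
  F = 2.518 + (1.910 − 1)/0.3972 + (1.799 − 1)/20.37 = 4.848
NF = 10 log₁₀(4.848) = 6.86 dB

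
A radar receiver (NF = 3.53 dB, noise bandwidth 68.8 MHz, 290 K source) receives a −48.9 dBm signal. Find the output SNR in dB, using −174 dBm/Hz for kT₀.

Noise floor: N = −174 + 10 log₁₀(B) + NF
10 log₁₀(6.88×10⁷) = 78.38 dB
N = −174 + 78.38 + 3.53 = −92.09 dBm
SNR = P_sig − N = −48.9 − (−92.09) = 43.19 dB → 43.2 dB

43.2 dB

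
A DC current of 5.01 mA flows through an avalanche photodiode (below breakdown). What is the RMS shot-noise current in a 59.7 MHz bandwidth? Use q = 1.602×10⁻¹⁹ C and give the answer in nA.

I_n = √(2qI·B)
2qI·B = 2 × 1.602×10⁻¹⁹ × 5.01×10⁻³ × 5.97×10⁷ = 9.58×10⁻¹⁴ A²
I_n = √(9.58×10⁻¹⁴) = 3.10×10⁻⁷ A = 310 nA

310 nA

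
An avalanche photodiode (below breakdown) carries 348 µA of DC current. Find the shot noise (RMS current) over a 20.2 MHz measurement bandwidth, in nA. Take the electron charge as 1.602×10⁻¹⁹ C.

I_n = √(2qI·B)
2qI·B = 2 × 1.602×10⁻¹⁹ × 3.48×10⁻⁴ × 2.02×10⁷ = 2.25×10⁻¹⁵ A²
I_n = √(2.25×10⁻¹⁵) = 4.75×10⁻⁸ A = 47.5 nA

47.5 nA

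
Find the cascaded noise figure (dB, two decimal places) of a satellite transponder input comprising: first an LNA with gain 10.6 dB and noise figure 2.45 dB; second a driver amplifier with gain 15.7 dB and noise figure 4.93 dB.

Convert to linear (a loss of L dB is a gain of −L dB): F_i = 10^(NF_i/10), G_i = 10^(G_i,dB/10)
  Stage 1: F_1 = 10^(2.45/10) = 1.758, G_1 = 10^(10.6/10) = 11.48
  Stage 2: F_2 = 10^(4.93/10) = 3.112, G_2 = 10^(15.7/10) = 37.15
Friis cascade:
  F = 1.758 + (3.112 − 1)/11.48 = 1.942
NF = 10 log₁₀(1.942) = 2.88 dB

2.88 dB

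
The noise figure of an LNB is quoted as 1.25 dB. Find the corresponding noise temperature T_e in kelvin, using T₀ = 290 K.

F = 10^(1.25/10) = 1.33352
T_e = (F − 1)·T₀ = (1.33352 − 1) × 290 = 96.7 K

96.7 K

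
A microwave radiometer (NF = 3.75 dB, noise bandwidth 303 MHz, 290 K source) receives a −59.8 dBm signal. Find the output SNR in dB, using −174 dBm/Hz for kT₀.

25.6 dB

Noise floor: N = −174 + 10 log₁₀(B) + NF
10 log₁₀(3.03×10⁸) = 84.81 dB
N = −174 + 84.81 + 3.75 = −85.44 dBm
SNR = P_sig − N = −59.8 − (−85.44) = 25.64 dB → 25.6 dB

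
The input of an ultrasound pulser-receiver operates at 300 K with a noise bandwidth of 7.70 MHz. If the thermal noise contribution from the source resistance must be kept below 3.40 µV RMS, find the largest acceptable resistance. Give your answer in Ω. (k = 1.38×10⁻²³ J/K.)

90.7 Ω

Johnson–Nyquist: V_n = √(4kTRB) ⇒ R = V_n² / (4kTB)
4kTB = 4 × 1.38×10⁻²³ × 300 × 7.70×10⁶ = 1.28×10⁻¹³
R = (3.40×10⁻⁶)² / 1.28×10⁻¹³ = 9.07×10¹ Ω = 90.7 Ω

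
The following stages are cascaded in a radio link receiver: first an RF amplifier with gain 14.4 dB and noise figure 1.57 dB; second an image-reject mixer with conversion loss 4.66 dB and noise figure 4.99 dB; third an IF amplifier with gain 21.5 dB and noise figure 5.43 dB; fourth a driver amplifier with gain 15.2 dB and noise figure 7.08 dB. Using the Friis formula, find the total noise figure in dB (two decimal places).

2.51 dB

Convert to linear (a loss of L dB is a gain of −L dB): F_i = 10^(NF_i/10), G_i = 10^(G_i,dB/10)
  Stage 1: F_1 = 10^(1.57/10) = 1.435, G_1 = 10^(14.4/10) = 27.54
  Stage 2: F_2 = 10^(4.99/10) = 3.155, G_2 = 10^(−4.66/10) = 0.3420
  Stage 3: F_3 = 10^(5.43/10) = 3.491, G_3 = 10^(21.5/10) = 141.3
  Stage 4: F_4 = 10^(7.08/10) = 5.105, G_4 = 10^(15.2/10) = 33.11
Friis cascade:
  F = 1.435 + (3.155 − 1)/27.54 + (3.491 − 1)/9.419 + (5.105 − 1)/1330 = 1.781
NF = 10 log₁₀(1.781) = 2.51 dB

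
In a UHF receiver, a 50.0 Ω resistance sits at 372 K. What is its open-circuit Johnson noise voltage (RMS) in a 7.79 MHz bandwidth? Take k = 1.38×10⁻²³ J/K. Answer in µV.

2.83 µV

V_n = √(4kTRB)
4kTRB = 4 × 1.38×10⁻²³ × 372 × 5.00×10¹ × 7.79×10⁶ = 8.00×10⁻¹² V²
V_n = √(8.00×10⁻¹²) = 2.83×10⁻⁶ V = 2.83 µV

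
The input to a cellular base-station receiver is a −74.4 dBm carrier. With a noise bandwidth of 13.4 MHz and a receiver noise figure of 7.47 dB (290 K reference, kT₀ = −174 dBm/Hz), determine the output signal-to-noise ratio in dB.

Noise floor: N = −174 + 10 log₁₀(B) + NF
10 log₁₀(1.34×10⁷) = 71.27 dB
N = −174 + 71.27 + 7.47 = −95.26 dBm
SNR = P_sig − N = −74.4 − (−95.26) = 20.86 dB → 20.9 dB

20.9 dB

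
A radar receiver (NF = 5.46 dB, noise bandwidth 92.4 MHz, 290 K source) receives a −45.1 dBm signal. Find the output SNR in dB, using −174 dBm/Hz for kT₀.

43.8 dB

Noise floor: N = −174 + 10 log₁₀(B) + NF
10 log₁₀(9.24×10⁷) = 79.66 dB
N = −174 + 79.66 + 5.46 = −88.88 dBm
SNR = P_sig − N = −45.1 − (−88.88) = 43.78 dB → 43.8 dB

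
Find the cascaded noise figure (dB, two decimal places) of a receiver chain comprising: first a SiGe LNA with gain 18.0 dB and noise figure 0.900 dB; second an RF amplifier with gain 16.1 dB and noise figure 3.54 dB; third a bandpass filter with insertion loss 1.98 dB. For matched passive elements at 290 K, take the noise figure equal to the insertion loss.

0.97 dB

Convert to linear (a loss of L dB is a gain of −L dB): F_i = 10^(NF_i/10), G_i = 10^(G_i,dB/10)
  Stage 1: F_1 = 10^(0.900/10) = 1.230, G_1 = 10^(18.0/10) = 63.10
  Stage 2: F_2 = 10^(3.54/10) = 2.259, G_2 = 10^(16.1/10) = 40.74
  Stage 3: F_3 = 10^(1.98/10) = 1.578, G_3 = 10^(−1.98/10) = 0.6339
Friis cascade:
  F = 1.230 + (2.259 − 1)/63.10 + (1.578 − 1)/2570 = 1.250
NF = 10 log₁₀(1.250) = 0.97 dB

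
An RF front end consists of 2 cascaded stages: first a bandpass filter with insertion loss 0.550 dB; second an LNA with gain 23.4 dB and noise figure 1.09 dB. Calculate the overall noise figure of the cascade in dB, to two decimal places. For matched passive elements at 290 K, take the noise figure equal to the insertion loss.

1.64 dB

Convert to linear (a loss of L dB is a gain of −L dB): F_i = 10^(NF_i/10), G_i = 10^(G_i,dB/10)
  Stage 1: F_1 = 10^(0.550/10) = 1.135, G_1 = 10^(−0.550/10) = 0.8810
  Stage 2: F_2 = 10^(1.09/10) = 1.285, G_2 = 10^(23.4/10) = 218.8
Friis cascade:
  F = 1.135 + (1.285 − 1)/0.8810 = 1.459
NF = 10 log₁₀(1.459) = 1.64 dB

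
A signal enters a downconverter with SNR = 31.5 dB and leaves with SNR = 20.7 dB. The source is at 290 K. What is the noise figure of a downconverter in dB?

10.8 dB

NF (dB) = SNR_in(dB) − SNR_out(dB) when the source is at T₀
NF = 31.5 − 20.7 = 10.8 dB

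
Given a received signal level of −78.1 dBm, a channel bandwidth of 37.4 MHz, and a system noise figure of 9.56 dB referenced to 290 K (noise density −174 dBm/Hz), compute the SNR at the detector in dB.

10.6 dB

Noise floor: N = −174 + 10 log₁₀(B) + NF
10 log₁₀(3.74×10⁷) = 75.73 dB
N = −174 + 75.73 + 9.56 = −88.71 dBm
SNR = P_sig − N = −78.1 − (−88.71) = 10.61 dB → 10.6 dB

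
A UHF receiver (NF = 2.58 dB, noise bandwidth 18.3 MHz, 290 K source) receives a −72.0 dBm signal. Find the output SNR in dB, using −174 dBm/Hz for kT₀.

Noise floor: N = −174 + 10 log₁₀(B) + NF
10 log₁₀(1.83×10⁷) = 72.62 dB
N = −174 + 72.62 + 2.58 = −98.80 dBm
SNR = P_sig − N = −72.0 − (−98.80) = 26.80 dB → 26.8 dB

26.8 dB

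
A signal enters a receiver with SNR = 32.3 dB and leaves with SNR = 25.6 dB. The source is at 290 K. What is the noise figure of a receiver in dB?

NF (dB) = SNR_in(dB) − SNR_out(dB) when the source is at T₀
NF = 32.3 − 25.6 = 6.7 dB

6.7 dB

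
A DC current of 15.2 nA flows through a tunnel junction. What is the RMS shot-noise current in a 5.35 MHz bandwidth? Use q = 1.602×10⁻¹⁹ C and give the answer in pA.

I_n = √(2qI·B)
2qI·B = 2 × 1.602×10⁻¹⁹ × 1.52×10⁻⁸ × 5.35×10⁶ = 2.61×10⁻²⁰ A²
I_n = √(2.61×10⁻²⁰) = 1.61×10⁻¹⁰ A = 161 pA

161 pA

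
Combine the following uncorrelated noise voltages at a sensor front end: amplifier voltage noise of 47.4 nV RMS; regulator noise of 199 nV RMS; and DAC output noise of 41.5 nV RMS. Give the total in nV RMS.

Uncorrelated sources add in power (mean-square): V_tot = √(ΣV_i²)
V_tot = √[(4.74×10⁻⁸)² + (1.99×10⁻⁷)² + (4.15×10⁻⁸)²] = 2.09×10⁻⁷ V = 209 nV

209 nV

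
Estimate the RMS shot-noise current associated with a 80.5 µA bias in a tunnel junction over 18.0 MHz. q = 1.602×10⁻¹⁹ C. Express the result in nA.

I_n = √(2qI·B)
2qI·B = 2 × 1.602×10⁻¹⁹ × 8.05×10⁻⁵ × 1.80×10⁷ = 4.64×10⁻¹⁶ A²
I_n = √(4.64×10⁻¹⁶) = 2.15×10⁻⁸ A = 21.5 nA

21.5 nA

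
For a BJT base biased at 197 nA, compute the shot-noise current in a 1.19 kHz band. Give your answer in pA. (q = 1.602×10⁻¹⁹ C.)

8.67 pA

I_n = √(2qI·B)
2qI·B = 2 × 1.602×10⁻¹⁹ × 1.97×10⁻⁷ × 1.19×10³ = 7.51×10⁻²³ A²
I_n = √(7.51×10⁻²³) = 8.67×10⁻¹² A = 8.67 pA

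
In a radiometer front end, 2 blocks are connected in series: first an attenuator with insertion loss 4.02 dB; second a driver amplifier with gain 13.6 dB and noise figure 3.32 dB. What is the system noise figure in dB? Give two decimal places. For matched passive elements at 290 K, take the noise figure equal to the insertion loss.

Convert to linear (a loss of L dB is a gain of −L dB): F_i = 10^(NF_i/10), G_i = 10^(G_i,dB/10)
  Stage 1: F_1 = 10^(4.02/10) = 2.523, G_1 = 10^(−4.02/10) = 0.3963
  Stage 2: F_2 = 10^(3.32/10) = 2.148, G_2 = 10^(13.6/10) = 22.91
Friis cascade:
  F = 2.523 + (2.148 − 1)/0.3963 = 5.420
NF = 10 log₁₀(5.420) = 7.34 dB

7.34 dB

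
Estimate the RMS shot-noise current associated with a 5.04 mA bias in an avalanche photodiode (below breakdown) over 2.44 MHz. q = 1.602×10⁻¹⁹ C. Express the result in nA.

62.8 nA

I_n = √(2qI·B)
2qI·B = 2 × 1.602×10⁻¹⁹ × 5.04×10⁻³ × 2.44×10⁶ = 3.94×10⁻¹⁵ A²
I_n = √(3.94×10⁻¹⁵) = 6.28×10⁻⁸ A = 62.8 nA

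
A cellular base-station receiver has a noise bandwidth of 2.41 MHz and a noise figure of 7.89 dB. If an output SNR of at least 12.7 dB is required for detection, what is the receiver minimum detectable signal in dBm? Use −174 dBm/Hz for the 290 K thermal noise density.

−89.6 dBm

Sensitivity = −174 + 10 log₁₀(B) + NF + SNR_min
= −174 + 63.82 + 7.89 + 12.7
= −89.59 dBm → −89.6 dBm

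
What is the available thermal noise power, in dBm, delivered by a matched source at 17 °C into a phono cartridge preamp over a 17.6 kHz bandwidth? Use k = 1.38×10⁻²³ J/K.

−131.5 dBm

T = 17 °C + 273.15 = 290.15 K
P_n = kTB = 1.38×10⁻²³ × 290.15 × 1.76×10⁴ = 7.05×10⁻¹⁷ W
In dBm: 10 log₁₀(7.05×10⁻¹⁷ / 10⁻³) = −131.5 dBm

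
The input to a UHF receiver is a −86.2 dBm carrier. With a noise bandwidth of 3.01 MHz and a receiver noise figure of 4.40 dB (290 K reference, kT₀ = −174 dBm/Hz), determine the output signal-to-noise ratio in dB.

18.6 dB

Noise floor: N = −174 + 10 log₁₀(B) + NF
10 log₁₀(3.01×10⁶) = 64.79 dB
N = −174 + 64.79 + 4.40 = −104.81 dBm
SNR = P_sig − N = −86.2 − (−104.81) = 18.61 dB → 18.6 dB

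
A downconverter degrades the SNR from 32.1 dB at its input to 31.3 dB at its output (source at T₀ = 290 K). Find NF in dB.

0.8 dB

NF (dB) = SNR_in(dB) − SNR_out(dB) when the source is at T₀
NF = 32.1 − 31.3 = 0.8 dB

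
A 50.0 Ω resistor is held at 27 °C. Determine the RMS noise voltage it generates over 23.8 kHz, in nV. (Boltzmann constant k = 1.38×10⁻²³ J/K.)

140 nV

T = 27 °C + 273.15 = 300.15 K
V_n = √(4kTRB)
4kTRB = 4 × 1.38×10⁻²³ × 300.15 × 5.00×10¹ × 2.38×10⁴ = 1.97×10⁻¹⁴ V²
V_n = √(1.97×10⁻¹⁴) = 1.40×10⁻⁷ V = 140 nV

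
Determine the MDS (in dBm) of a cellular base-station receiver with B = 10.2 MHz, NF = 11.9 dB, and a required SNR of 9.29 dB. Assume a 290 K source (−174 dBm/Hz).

−82.7 dBm

Sensitivity = −174 + 10 log₁₀(B) + NF + SNR_min
= −174 + 70.09 + 11.9 + 9.29
= −82.72 dBm → −82.7 dBm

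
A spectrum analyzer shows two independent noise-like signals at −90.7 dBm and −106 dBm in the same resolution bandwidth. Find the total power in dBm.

−90.6 dBm

Convert to linear, add, convert back:
P₁ = 8.51×10⁻¹³ W, P₂ = 2.51×10⁻¹⁴ W
P_tot = 8.76×10⁻¹³ W → 10 log₁₀(P_tot / 10⁻³) = −90.6 dBm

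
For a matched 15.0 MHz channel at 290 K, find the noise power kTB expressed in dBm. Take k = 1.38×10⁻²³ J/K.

P_n = kTB = 1.38×10⁻²³ × 290 × 1.50×10⁷ = 6.00×10⁻¹⁴ W
In dBm: 10 log₁₀(6.00×10⁻¹⁴ / 10⁻³) = −102.2 dBm

−102.2 dBm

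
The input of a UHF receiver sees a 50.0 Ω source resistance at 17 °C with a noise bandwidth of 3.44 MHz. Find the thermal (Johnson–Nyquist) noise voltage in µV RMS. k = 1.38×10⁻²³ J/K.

1.66 µV

T = 17 °C + 273.15 = 290.15 K
V_n = √(4kTRB)
4kTRB = 4 × 1.38×10⁻²³ × 290.15 × 5.00×10¹ × 3.44×10⁶ = 2.75×10⁻¹² V²
V_n = √(2.75×10⁻¹²) = 1.66×10⁻⁶ V = 1.66 µV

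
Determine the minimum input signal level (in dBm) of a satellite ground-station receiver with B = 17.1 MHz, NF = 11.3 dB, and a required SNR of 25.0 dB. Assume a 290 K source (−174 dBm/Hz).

Sensitivity = −174 + 10 log₁₀(B) + NF + SNR_min
= −174 + 72.33 + 11.3 + 25.0
= −65.37 dBm → −65.4 dBm

−65.4 dBm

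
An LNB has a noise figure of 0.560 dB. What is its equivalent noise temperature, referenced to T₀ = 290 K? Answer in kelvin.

39.9 K

F = 10^(0.560/10) = 1.13763
T_e = (F − 1)·T₀ = (1.13763 − 1) × 290 = 39.9 K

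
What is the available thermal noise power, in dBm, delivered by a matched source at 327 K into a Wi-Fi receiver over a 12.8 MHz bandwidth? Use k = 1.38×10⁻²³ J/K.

−102.4 dBm

P_n = kTB = 1.38×10⁻²³ × 327 × 1.28×10⁷ = 5.78×10⁻¹⁴ W
In dBm: 10 log₁₀(5.78×10⁻¹⁴ / 10⁻³) = −102.4 dBm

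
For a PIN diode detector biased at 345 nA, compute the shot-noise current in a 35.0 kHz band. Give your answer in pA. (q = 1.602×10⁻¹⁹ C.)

62.2 pA

I_n = √(2qI·B)
2qI·B = 2 × 1.602×10⁻¹⁹ × 3.45×10⁻⁷ × 3.50×10⁴ = 3.87×10⁻²¹ A²
I_n = √(3.87×10⁻²¹) = 6.22×10⁻¹¹ A = 62.2 pA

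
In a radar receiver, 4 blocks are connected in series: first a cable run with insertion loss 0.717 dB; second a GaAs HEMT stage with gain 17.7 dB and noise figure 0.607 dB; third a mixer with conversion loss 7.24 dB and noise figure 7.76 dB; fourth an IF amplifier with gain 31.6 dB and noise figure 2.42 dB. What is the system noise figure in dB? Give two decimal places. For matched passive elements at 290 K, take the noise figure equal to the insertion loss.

Convert to linear (a loss of L dB is a gain of −L dB): F_i = 10^(NF_i/10), G_i = 10^(G_i,dB/10)
  Stage 1: F_1 = 10^(0.717/10) = 1.180, G_1 = 10^(−0.717/10) = 0.8478
  Stage 2: F_2 = 10^(0.607/10) = 1.150, G_2 = 10^(17.7/10) = 58.88
  Stage 3: F_3 = 10^(7.76/10) = 5.970, G_3 = 10^(−7.24/10) = 0.1888
  Stage 4: F_4 = 10^(2.42/10) = 1.746, G_4 = 10^(31.6/10) = 1445
Friis cascade:
  F = 1.180 + (1.150 − 1)/0.8478 + (5.970 − 1)/49.92 + (1.746 − 1)/9.425 = 1.535
NF = 10 log₁₀(1.535) = 1.86 dB

1.86 dB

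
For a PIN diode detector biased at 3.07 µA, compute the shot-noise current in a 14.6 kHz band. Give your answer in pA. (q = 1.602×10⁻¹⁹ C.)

I_n = √(2qI·B)
2qI·B = 2 × 1.602×10⁻¹⁹ × 3.07×10⁻⁶ × 1.46×10⁴ = 1.44×10⁻²⁰ A²
I_n = √(1.44×10⁻²⁰) = 1.20×10⁻¹⁰ A = 120 pA

120 pA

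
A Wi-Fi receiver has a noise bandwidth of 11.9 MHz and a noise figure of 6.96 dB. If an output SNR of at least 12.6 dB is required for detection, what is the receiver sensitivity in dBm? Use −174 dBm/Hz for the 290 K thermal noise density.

−83.7 dBm

Sensitivity = −174 + 10 log₁₀(B) + NF + SNR_min
= −174 + 70.76 + 6.96 + 12.6
= −83.68 dBm → −83.7 dBm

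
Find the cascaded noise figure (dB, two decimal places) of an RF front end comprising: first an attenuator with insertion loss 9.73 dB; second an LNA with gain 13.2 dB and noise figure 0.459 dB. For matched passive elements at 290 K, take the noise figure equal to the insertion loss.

Convert to linear (a loss of L dB is a gain of −L dB): F_i = 10^(NF_i/10), G_i = 10^(G_i,dB/10)
  Stage 1: F_1 = 10^(9.73/10) = 9.397, G_1 = 10^(−9.73/10) = 0.1064
  Stage 2: F_2 = 10^(0.459/10) = 1.111, G_2 = 10^(13.2/10) = 20.89
Friis cascade:
  F = 9.397 + (1.111 − 1)/0.1064 = 10.44
NF = 10 log₁₀(10.44) = 10.19 dB

10.19 dB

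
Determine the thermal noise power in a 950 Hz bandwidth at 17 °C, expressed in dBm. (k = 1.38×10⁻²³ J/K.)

−144.2 dBm

T = 17 °C + 273.15 = 290.15 K
P_n = kTB = 1.38×10⁻²³ × 290.15 × 9.50×10² = 3.80×10⁻¹⁸ W
In dBm: 10 log₁₀(3.80×10⁻¹⁸ / 10⁻³) = −144.2 dBm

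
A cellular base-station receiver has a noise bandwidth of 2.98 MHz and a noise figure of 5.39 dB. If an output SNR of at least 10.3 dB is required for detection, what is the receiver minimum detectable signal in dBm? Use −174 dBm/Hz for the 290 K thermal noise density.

−93.6 dBm

Sensitivity = −174 + 10 log₁₀(B) + NF + SNR_min
= −174 + 64.74 + 5.39 + 10.3
= −93.57 dBm → −93.6 dBm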